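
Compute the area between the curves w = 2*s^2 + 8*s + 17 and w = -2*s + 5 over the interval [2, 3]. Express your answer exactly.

149/3

On [2, 3], (2*s^2 + 8*s + 17) - (-2*s + 5) = 2*s^2 + 10*s + 12 is ≥ 0 throughout, so the area is a single integral of |2*s^2 + 10*s + 12|.
∫[2,3] (2*s^2 + 10*s + 12) ds = 149/3.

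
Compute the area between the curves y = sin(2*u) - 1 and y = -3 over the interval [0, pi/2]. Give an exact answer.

1 + pi

On [0, pi/2], (sin(2*u) - 1) - (-3) = sin(2*u) + 2 is ≥ 0 throughout, so the area is a single integral of |sin(2*u) + 2|.
∫[0,pi/2] (sin(2*u) + 2) du = 1 + pi.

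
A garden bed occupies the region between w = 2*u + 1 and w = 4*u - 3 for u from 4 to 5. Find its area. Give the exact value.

5

On [4, 5], (2*u + 1) - (4*u - 3) = -2*u + 4 is ≤ 0 throughout, so the area is a single integral of |-2*u + 4|.
∫[4,5] (-2*u + 4) du = -5; the area of that piece is 5.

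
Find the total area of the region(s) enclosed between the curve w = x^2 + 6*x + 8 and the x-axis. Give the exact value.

The curve meets the x-axis where x^2 + 6*x + 8 = 0, i.e. (x + 2)*(x + 4) = 0, at x = -4, -2.
On [-4, -2] the curve lies below the axis; ∫[-4,-2] (x^2 + 6*x + 8) dx = -4/3, giving area 4/3.

4/3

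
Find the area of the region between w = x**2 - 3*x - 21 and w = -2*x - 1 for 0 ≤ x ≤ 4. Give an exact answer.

On [0, 4], (x**2 - 3*x - 21) - (-2*x - 1) = x**2 - x - 20 is ≤ 0 throughout, so the area is a single integral of |x**2 - x - 20|.
∫[0,4] (x**2 - x - 20) dx = -200/3; the area of that piece is 200/3.

200/3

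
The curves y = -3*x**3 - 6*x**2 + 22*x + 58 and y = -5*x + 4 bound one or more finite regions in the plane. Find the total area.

Set the curves equal: -3*x**3 - 6*x**2 + 22*x + 58 = -5*x + 4, so -3*x**3 - 6*x**2 + 27*x + 54 = 0, which factors as -3*(x - 3)*(x + 2)*(x + 3) = 0. The curves meet at x = -3, -2, 3.
On [-3, -2], y = -5*x + 4 is on top; that piece has area ∫[-3,-2] (-(-3*x**3 - 6*x**2 + 27*x + 54)) dx = 11/4.
On [-2, 3], y = -3*x**3 - 6*x**2 + 22*x + 58 is on top; that piece has area ∫[-2,3] (-3*x**3 - 6*x**2 + 27*x + 54) dx = 875/4.
Total enclosed area = 11/4 + 875/4 = 443/2.

443/2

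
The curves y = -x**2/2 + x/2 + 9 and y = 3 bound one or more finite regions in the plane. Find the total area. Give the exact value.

343/12

Set the curves equal: -x**2/2 + x/2 + 9 = 3, so -x**2/2 + x/2 + 6 = 0, which factors as -(x - 4)*(x + 3)/2 = 0. The curves meet at x = -3, 4.
On [-3, 4], y = -x**2/2 + x/2 + 9 is on top; that piece has area ∫[-3,4] (-x**2/2 + x/2 + 6) dx = 343/12.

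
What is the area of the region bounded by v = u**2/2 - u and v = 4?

Set the curves equal: u**2/2 - u = 4, so u**2/2 - u - 4 = 0, which factors as (u - 4)*(u + 2)/2 = 0. The curves meet at u = -2, 4.
On [-2, 4], v = 4 is on top; that piece has area ∫[-2,4] (-(u**2/2 - u - 4)) du = 18.

18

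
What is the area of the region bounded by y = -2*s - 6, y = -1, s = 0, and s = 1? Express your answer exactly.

On [0, 1], (-2*s - 6) - (-1) = -2*s - 5 is ≤ 0 throughout, so the area is a single integral of |-2*s - 5|.
∫[0,1] (-2*s - 5) ds = -6; the area of that piece is 6.

6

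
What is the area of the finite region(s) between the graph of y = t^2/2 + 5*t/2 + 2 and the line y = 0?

The curve meets the t-axis where t^2/2 + 5*t/2 + 2 = 0, i.e. (t + 1)*(t + 4)/2 = 0, at t = -4, -1.
On [-4, -1] the curve lies below the axis; ∫[-4,-1] (t^2/2 + 5*t/2 + 2) dt = -9/4, giving area 9/4.

9/4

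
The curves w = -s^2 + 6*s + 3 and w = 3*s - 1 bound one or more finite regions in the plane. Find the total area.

Set the curves equal: -s^2 + 6*s + 3 = 3*s - 1, so -s^2 + 3*s + 4 = 0, which factors as -(s - 4)*(s + 1) = 0. The curves meet at s = -1, 4.
On [-1, 4], w = -s^2 + 6*s + 3 is on top; that piece has area ∫[-1,4] (-s^2 + 3*s + 4) ds = 125/6.

125/6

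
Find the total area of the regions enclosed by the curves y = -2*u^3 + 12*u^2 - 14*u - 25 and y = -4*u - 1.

131/2

Set the curves equal: -2*u^3 + 12*u^2 - 14*u - 25 = -4*u - 1, so -2*u^3 + 12*u^2 - 10*u - 24 = 0, which factors as -2*(u - 4)*(u - 3)*(u + 1) = 0. The curves meet at u = -1, 3, 4.
On [-1, 3], y = -4*u - 1 is on top; that piece has area ∫[-1,3] (-(-2*u^3 + 12*u^2 - 10*u - 24)) du = 64.
On [3, 4], y = -2*u^3 + 12*u^2 - 14*u - 25 is on top; that piece has area ∫[3,4] (-2*u^3 + 12*u^2 - 10*u - 24) du = 3/2.
Total enclosed area = 64 + 3/2 = 131/2.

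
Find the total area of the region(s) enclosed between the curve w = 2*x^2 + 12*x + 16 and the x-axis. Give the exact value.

8/3

The curve meets the x-axis where 2*x^2 + 12*x + 16 = 0, i.e. 2*(x + 2)*(x + 4) = 0, at x = -4, -2.
On [-4, -2] the curve lies below the axis; ∫[-4,-2] (2*x^2 + 12*x + 16) dx = -8/3, giving area 8/3.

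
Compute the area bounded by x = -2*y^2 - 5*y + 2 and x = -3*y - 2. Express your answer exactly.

9

Both boundary curves give x as a function of y, so integrate with respect to y. Setting them equal: -2*y^2 - 2*y + 4 = 0, i.e. -2*(y - 1)*(y + 2) = 0, so they meet at y = -2, 1.
For y in [-2, 1], x = -2*y^2 - 5*y + 2 is on the right; area = ∫[-2,1] (-2*y^2 - 2*y + 4) dy = 9.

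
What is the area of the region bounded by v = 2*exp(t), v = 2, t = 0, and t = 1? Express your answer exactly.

On [0, 1], (2*exp(t)) - (2) = 2*exp(t) - 2 is ≥ 0 throughout, so the area is a single integral of |2*exp(t) - 2|.
∫[0,1] (2*exp(t) - 2) dt = -4 + 2*exp(1).

-4 + 2*exp(1)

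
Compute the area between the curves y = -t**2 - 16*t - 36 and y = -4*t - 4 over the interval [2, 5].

261

On [2, 5], (-t**2 - 16*t - 36) - (-4*t - 4) = -t**2 - 12*t - 32 is ≤ 0 throughout, so the area is a single integral of |-t**2 - 12*t - 32|.
∫[2,5] (-t**2 - 12*t - 32) dt = -261; the area of that piece is 261.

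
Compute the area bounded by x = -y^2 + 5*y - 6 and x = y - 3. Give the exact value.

4/3

Both boundary curves give x as a function of y, so integrate with respect to y. Setting them equal: -y^2 + 4*y - 3 = 0, i.e. -(y - 3)*(y - 1) = 0, so they meet at y = 1, 3.
For y in [1, 3], x = -y^2 + 5*y - 6 is on the right; area = ∫[1,3] (-y^2 + 4*y - 3) dy = 4/3.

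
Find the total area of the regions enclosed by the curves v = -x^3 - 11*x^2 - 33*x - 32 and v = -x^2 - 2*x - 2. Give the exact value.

Set the curves equal: -x^3 - 11*x^2 - 33*x - 32 = -x^2 - 2*x - 2, so -x^3 - 10*x^2 - 31*x - 30 = 0, which factors as -(x + 2)*(x + 3)*(x + 5) = 0. The curves meet at x = -5, -3, -2.
On [-5, -3], v = -x^2 - 2*x - 2 is on top; that piece has area ∫[-5,-3] (-(-x^3 - 10*x^2 - 31*x - 30)) dx = 8/3.
On [-3, -2], v = -x^3 - 11*x^2 - 33*x - 32 is on top; that piece has area ∫[-3,-2] (-x^3 - 10*x^2 - 31*x - 30) dx = 5/12.
Total enclosed area = 8/3 + 5/12 = 37/12.

37/12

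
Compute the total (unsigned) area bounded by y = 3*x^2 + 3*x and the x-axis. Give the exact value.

The curve meets the x-axis where 3*x^2 + 3*x = 0, i.e. 3*x*(x + 1) = 0, at x = -1, 0.
On [-1, 0] the curve lies below the axis; ∫[-1,0] (3*x^2 + 3*x) dx = -1/2, giving area 1/2.

1/2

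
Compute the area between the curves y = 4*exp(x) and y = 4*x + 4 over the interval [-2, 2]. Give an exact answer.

-16 - 4*exp(-2) + 4*exp(2)

On [-2, 2], (4*exp(x)) - (4*x + 4) = -4*x + 4*exp(x) - 4 is ≥ 0 throughout, so the area is a single integral of |-4*x + 4*exp(x) - 4|.
∫[-2,2] (-4*x + 4*exp(x) - 4) dx = -16 - 4*exp(-2) + 4*exp(2).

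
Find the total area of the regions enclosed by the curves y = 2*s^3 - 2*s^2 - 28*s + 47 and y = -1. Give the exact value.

1741/6

Set the curves equal: 2*s^3 - 2*s^2 - 28*s + 47 = -1, so 2*s^3 - 2*s^2 - 28*s + 48 = 0, which factors as 2*(s - 3)*(s - 2)*(s + 4) = 0. The curves meet at s = -4, 2, 3.
On [-4, 2], y = 2*s^3 - 2*s^2 - 28*s + 47 is on top; that piece has area ∫[-4,2] (2*s^3 - 2*s^2 - 28*s + 48) ds = 288.
On [2, 3], y = -1 is on top; that piece has area ∫[2,3] (-(2*s^3 - 2*s^2 - 28*s + 48)) ds = 13/6.
Total enclosed area = 288 + 13/6 = 1741/6.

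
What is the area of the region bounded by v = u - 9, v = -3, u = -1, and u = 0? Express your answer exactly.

13/2

On [-1, 0], (u - 9) - (-3) = u - 6 is ≤ 0 throughout, so the area is a single integral of |u - 6|.
∫[-1,0] (u - 6) du = -13/2; the area of that piece is 13/2.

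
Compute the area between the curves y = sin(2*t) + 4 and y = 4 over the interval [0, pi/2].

1

On [0, pi/2], (sin(2*t) + 4) - (4) = sin(2*t) is ≥ 0 throughout, so the area is a single integral of |sin(2*t)|.
∫[0,pi/2] (sin(2*t)) dt = 1.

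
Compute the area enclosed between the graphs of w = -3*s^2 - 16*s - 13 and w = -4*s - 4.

4

Set the curves equal: -3*s^2 - 16*s - 13 = -4*s - 4, so -3*s^2 - 12*s - 9 = 0, which factors as -3*(s + 1)*(s + 3) = 0. The curves meet at s = -3, -1.
On [-3, -1], w = -3*s^2 - 16*s - 13 is on top; that piece has area ∫[-3,-1] (-3*s^2 - 12*s - 9) ds = 4.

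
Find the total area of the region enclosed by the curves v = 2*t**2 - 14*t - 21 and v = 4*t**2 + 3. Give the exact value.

1/3

Set the curves equal: 2*t**2 - 14*t - 21 = 4*t**2 + 3, so -2*t**2 - 14*t - 24 = 0, which factors as -2*(t + 3)*(t + 4) = 0. The curves meet at t = -4, -3.
On [-4, -3], v = 2*t**2 - 14*t - 21 is on top; that piece has area ∫[-4,-3] (-2*t**2 - 14*t - 24) dt = 1/3.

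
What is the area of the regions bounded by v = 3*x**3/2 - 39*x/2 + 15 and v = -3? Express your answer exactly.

1221/8

Set the curves equal: 3*x**3/2 - 39*x/2 + 15 = -3, so 3*x**3/2 - 39*x/2 + 18 = 0, which factors as 3*(x - 3)*(x - 1)*(x + 4)/2 = 0. The curves meet at x = -4, 1, 3.
On [-4, 1], v = 3*x**3/2 - 39*x/2 + 15 is on top; that piece has area ∫[-4,1] (3*x**3/2 - 39*x/2 + 18) dx = 1125/8.
On [1, 3], v = -3 is on top; that piece has area ∫[1,3] (-(3*x**3/2 - 39*x/2 + 18)) dx = 12.
Total enclosed area = 1125/8 + 12 = 1221/8.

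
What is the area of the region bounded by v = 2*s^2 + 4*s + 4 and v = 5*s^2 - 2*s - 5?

Set the curves equal: 2*s^2 + 4*s + 4 = 5*s^2 - 2*s - 5, so -3*s^2 + 6*s + 9 = 0, which factors as -3*(s - 3)*(s + 1) = 0. The curves meet at s = -1, 3.
On [-1, 3], v = 2*s^2 + 4*s + 4 is on top; that piece has area ∫[-1,3] (-3*s^2 + 6*s + 9) ds = 32.

32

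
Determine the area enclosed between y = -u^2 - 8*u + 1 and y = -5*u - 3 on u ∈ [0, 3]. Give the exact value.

89/6

The difference (-u^2 - 8*u + 1) - (-5*u - 3) = -u^2 - 3*u + 4 changes sign at u = 1 inside [0, 3], so split the integral there.
∫[0,1] (-u^2 - 3*u + 4) du = 13/6.
∫[1,3] (-u^2 - 3*u + 4) du = -38/3; the area of that piece is 38/3.
Total area = 13/6 + 38/3 = 89/6.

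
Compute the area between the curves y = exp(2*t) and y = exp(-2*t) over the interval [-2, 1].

-2 + exp(-4)/2 + exp(-2)/2 + exp(2)/2 + exp(4)/2

The difference (exp(2*t)) - (exp(-2*t)) = exp(2*t) - exp(-2*t) changes sign at t = 0 inside [-2, 1], so split the integral there.
∫[-2,0] (exp(2*t) - exp(-2*t)) dt = -exp(4)/2 - exp(-4)/2 + 1; the area of that piece is -1 + exp(-4)/2 + exp(4)/2.
∫[0,1] (exp(2*t) - exp(-2*t)) dt = -1 + exp(-2)/2 + exp(2)/2.
Total area = (-1 + exp(-4)/2 + exp(4)/2) + (-1 + exp(-2)/2 + exp(2)/2) = -2 + exp(-4)/2 + exp(-2)/2 + exp(2)/2 + exp(4)/2.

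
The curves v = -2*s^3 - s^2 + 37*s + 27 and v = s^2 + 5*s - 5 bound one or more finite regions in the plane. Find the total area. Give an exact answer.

Set the curves equal: -2*s^3 - s^2 + 37*s + 27 = s^2 + 5*s - 5, so -2*s^3 - 2*s^2 + 32*s + 32 = 0, which factors as -2*(s - 4)*(s + 1)*(s + 4) = 0. The curves meet at s = -4, -1, 4.
On [-4, -1], v = s^2 + 5*s - 5 is on top; that piece has area ∫[-4,-1] (-(-2*s^3 - 2*s^2 + 32*s + 32)) ds = 117/2.
On [-1, 4], v = -2*s^3 - s^2 + 37*s + 27 is on top; that piece has area ∫[-1,4] (-2*s^3 - 2*s^2 + 32*s + 32) ds = 1375/6.
Total enclosed area = 117/2 + 1375/6 = 863/3.

863/3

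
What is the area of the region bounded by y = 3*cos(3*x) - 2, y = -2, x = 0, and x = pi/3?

The difference (3*cos(3*x) - 2) - (-2) = 3*cos(3*x) changes sign at x = pi/6 inside [0, pi/3], so split the integral there.
∫[0,pi/6] (3*cos(3*x)) dx = 1.
∫[pi/6,pi/3] (3*cos(3*x)) dx = -1; the area of that piece is 1.
Total area = 1 + 1 = 2.

2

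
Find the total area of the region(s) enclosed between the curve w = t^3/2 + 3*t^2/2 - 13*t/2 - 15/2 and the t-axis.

The curve meets the t-axis where t^3/2 + 3*t^2/2 - 13*t/2 - 15/2 = 0, i.e. (t - 3)*(t + 1)*(t + 5)/2 = 0, at t = -5, -1, 3.
On [-5, -1] the curve lies above the axis; ∫[-5,-1] (t^3/2 + 3*t^2/2 - 13*t/2 - 15/2) dt = 32, giving area 32.
On [-1, 3] the curve lies below the axis; ∫[-1,3] (t^3/2 + 3*t^2/2 - 13*t/2 - 15/2) dt = -32, giving area 32.
Total area = 32 + 32 = 64.

64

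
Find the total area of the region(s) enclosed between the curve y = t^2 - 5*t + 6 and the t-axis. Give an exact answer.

The curve meets the t-axis where t^2 - 5*t + 6 = 0, i.e. (t - 3)*(t - 2) = 0, at t = 2, 3.
On [2, 3] the curve lies below the axis; ∫[2,3] (t^2 - 5*t + 6) dt = -1/6, giving area 1/6.

1/6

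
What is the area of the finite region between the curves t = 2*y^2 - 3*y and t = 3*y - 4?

Both boundary curves give t as a function of y, so integrate with respect to y. Setting them equal: 2*y^2 - 6*y + 4 = 0, i.e. 2*(y - 2)*(y - 1) = 0, so they meet at y = 1, 2.
For y in [1, 2], t = 2*y^2 - 3*y is on the left; area = ∫[1,2] (-(2*y^2 - 6*y + 4)) dy = 1/3.

1/3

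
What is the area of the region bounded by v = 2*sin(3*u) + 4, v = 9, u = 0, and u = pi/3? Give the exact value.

-4/3 + 5*pi/3

On [0, pi/3], (2*sin(3*u) + 4) - (9) = 2*sin(3*u) - 5 is ≤ 0 throughout, so the area is a single integral of |2*sin(3*u) - 5|.
∫[0,pi/3] (2*sin(3*u) - 5) du = 4/3 - 5*pi/3; the area of that piece is -4/3 + 5*pi/3.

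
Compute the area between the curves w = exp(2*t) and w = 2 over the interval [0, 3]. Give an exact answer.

-15/2 + 2*log(2) + exp(6)/2

The difference (exp(2*t)) - (2) = exp(2*t) - 2 changes sign at t = log(2)/2 inside [0, 3], so split the integral there.
∫[0,log(2)/2] (exp(2*t) - 2) dt = 1/2 - log(2); the area of that piece is -1/2 + log(2).
∫[log(2)/2,3] (exp(2*t) - 2) dt = -7 + log(2) + exp(6)/2.
Total area = (-1/2 + log(2)) + (-7 + log(2) + exp(6)/2) = -15/2 + 2*log(2) + exp(6)/2.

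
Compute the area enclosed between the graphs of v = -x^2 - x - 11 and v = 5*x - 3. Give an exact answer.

4/3

Set the curves equal: -x^2 - x - 11 = 5*x - 3, so -x^2 - 6*x - 8 = 0, which factors as -(x + 2)*(x + 4) = 0. The curves meet at x = -4, -2.
On [-4, -2], v = -x^2 - x - 11 is on top; that piece has area ∫[-4,-2] (-x^2 - 6*x - 8) dx = 4/3.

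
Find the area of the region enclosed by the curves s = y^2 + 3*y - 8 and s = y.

36

Both boundary curves give s as a function of y, so integrate with respect to y. Setting them equal: y^2 + 2*y - 8 = 0, i.e. (y - 2)*(y + 4) = 0, so they meet at y = -4, 2.
For y in [-4, 2], s = y^2 + 3*y - 8 is on the left; area = ∫[-4,2] (-(y^2 + 2*y - 8)) dy = 36.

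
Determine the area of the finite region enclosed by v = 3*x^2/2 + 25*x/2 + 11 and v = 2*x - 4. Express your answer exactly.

27/4

Set the curves equal: 3*x^2/2 + 25*x/2 + 11 = 2*x - 4, so 3*x^2/2 + 21*x/2 + 15 = 0, which factors as 3*(x + 2)*(x + 5)/2 = 0. The curves meet at x = -5, -2.
On [-5, -2], v = 2*x - 4 is on top; that piece has area ∫[-5,-2] (-(3*x^2/2 + 21*x/2 + 15)) dx = 27/4.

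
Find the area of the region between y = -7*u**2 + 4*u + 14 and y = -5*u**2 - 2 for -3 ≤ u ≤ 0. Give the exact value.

The difference (-7*u**2 + 4*u + 14) - (-5*u**2 - 2) = -2*u**2 + 4*u + 16 changes sign at u = -2 inside [-3, 0], so split the integral there.
∫[-3,-2] (-2*u**2 + 4*u + 16) du = -20/3; the area of that piece is 20/3.
∫[-2,0] (-2*u**2 + 4*u + 16) du = 56/3.
Total area = 20/3 + 56/3 = 76/3.

76/3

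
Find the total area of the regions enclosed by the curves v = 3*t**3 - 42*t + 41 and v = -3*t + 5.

Set the curves equal: 3*t**3 - 42*t + 41 = -3*t + 5, so 3*t**3 - 39*t + 36 = 0, which factors as 3*(t - 3)*(t - 1)*(t + 4) = 0. The curves meet at t = -4, 1, 3.
On [-4, 1], v = 3*t**3 - 42*t + 41 is on top; that piece has area ∫[-4,1] (3*t**3 - 39*t + 36) dt = 1125/4.
On [1, 3], v = -3*t + 5 is on top; that piece has area ∫[1,3] (-(3*t**3 - 39*t + 36)) dt = 24.
Total enclosed area = 1125/4 + 24 = 1221/4.

1221/4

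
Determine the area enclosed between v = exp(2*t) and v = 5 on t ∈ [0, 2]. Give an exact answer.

The difference (exp(2*t)) - (5) = exp(2*t) - 5 changes sign at t = log(5)/2 inside [0, 2], so split the integral there.
∫[0,log(5)/2] (exp(2*t) - 5) dt = 2 - 5*log(5)/2; the area of that piece is -2 + 5*log(5)/2.
∫[log(5)/2,2] (exp(2*t) - 5) dt = -25/2 + 5*log(5)/2 + exp(4)/2.
Total area = (-2 + 5*log(5)/2) + (-25/2 + 5*log(5)/2 + exp(4)/2) = -29/2 + 5*log(5) + exp(4)/2.

-29/2 + 5*log(5) + exp(4)/2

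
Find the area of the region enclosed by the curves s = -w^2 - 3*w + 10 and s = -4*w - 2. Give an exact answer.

343/6

Both boundary curves give s as a function of w, so integrate with respect to w. Setting them equal: -w^2 + w + 12 = 0, i.e. -(w - 4)*(w + 3) = 0, so they meet at w = -3, 4.
For w in [-3, 4], s = -w^2 - 3*w + 10 is on the right; area = ∫[-3,4] (-w^2 + w + 12) dw = 343/6.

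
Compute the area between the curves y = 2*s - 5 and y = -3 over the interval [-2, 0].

8

On [-2, 0], (2*s - 5) - (-3) = 2*s - 2 is ≤ 0 throughout, so the area is a single integral of |2*s - 2|.
∫[-2,0] (2*s - 2) ds = -8; the area of that piece is 8.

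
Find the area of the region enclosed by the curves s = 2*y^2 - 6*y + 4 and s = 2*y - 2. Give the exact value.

Both boundary curves give s as a function of y, so integrate with respect to y. Setting them equal: 2*y^2 - 8*y + 6 = 0, i.e. 2*(y - 3)*(y - 1) = 0, so they meet at y = 1, 3.
For y in [1, 3], s = 2*y^2 - 6*y + 4 is on the left; area = ∫[1,3] (-(2*y^2 - 8*y + 6)) dy = 8/3.

8/3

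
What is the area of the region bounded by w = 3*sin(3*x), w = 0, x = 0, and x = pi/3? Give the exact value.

On [0, pi/3], (3*sin(3*x)) - (0) = 3*sin(3*x) is ≥ 0 throughout, so the area is a single integral of |3*sin(3*x)|.
∫[0,pi/3] (3*sin(3*x)) dx = 2.

2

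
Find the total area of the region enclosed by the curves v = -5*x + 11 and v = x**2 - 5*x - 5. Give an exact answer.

256/3

Set the curves equal: -5*x + 11 = x**2 - 5*x - 5, so -x**2 + 16 = 0, which factors as -(x - 4)*(x + 4) = 0. The curves meet at x = -4, 4.
On [-4, 4], v = -5*x + 11 is on top; that piece has area ∫[-4,4] (-x**2 + 16) dx = 256/3.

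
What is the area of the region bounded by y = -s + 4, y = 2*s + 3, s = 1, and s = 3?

10

On [1, 3], (-s + 4) - (2*s + 3) = -3*s + 1 is ≤ 0 throughout, so the area is a single integral of |-3*s + 1|.
∫[1,3] (-3*s + 1) ds = -10; the area of that piece is 10.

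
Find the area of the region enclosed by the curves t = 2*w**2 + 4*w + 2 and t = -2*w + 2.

Both boundary curves give t as a function of w, so integrate with respect to w. Setting them equal: 2*w**2 + 6*w = 0, i.e. 2*w*(w + 3) = 0, so they meet at w = -3, 0.
For w in [-3, 0], t = 2*w**2 + 4*w + 2 is on the left; area = ∫[-3,0] (-(2*w**2 + 6*w)) dw = 9.

9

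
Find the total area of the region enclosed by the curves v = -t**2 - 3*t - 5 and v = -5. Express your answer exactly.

9/2

Set the curves equal: -t**2 - 3*t - 5 = -5, so -t**2 - 3*t = 0, which factors as -t*(t + 3) = 0. The curves meet at t = -3, 0.
On [-3, 0], v = -t**2 - 3*t - 5 is on top; that piece has area ∫[-3,0] (-t**2 - 3*t) dt = 9/2.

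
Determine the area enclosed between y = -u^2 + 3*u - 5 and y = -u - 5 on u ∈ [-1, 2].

23/3

The difference (-u^2 + 3*u - 5) - (-u - 5) = -u^2 + 4*u changes sign at u = 0 inside [-1, 2], so split the integral there.
∫[-1,0] (-u^2 + 4*u) du = -7/3; the area of that piece is 7/3.
∫[0,2] (-u^2 + 4*u) du = 16/3.
Total area = 7/3 + 16/3 = 23/3.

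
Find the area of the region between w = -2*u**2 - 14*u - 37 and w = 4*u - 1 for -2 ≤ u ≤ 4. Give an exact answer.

372

On [-2, 4], (-2*u**2 - 14*u - 37) - (4*u - 1) = -2*u**2 - 18*u - 36 is ≤ 0 throughout, so the area is a single integral of |-2*u**2 - 18*u - 36|.
∫[-2,4] (-2*u**2 - 18*u - 36) du = -372; the area of that piece is 372.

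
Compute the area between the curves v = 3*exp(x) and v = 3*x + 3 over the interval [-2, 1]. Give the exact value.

-9/2 - 3*exp(-2) + 3*exp(1)

On [-2, 1], (3*exp(x)) - (3*x + 3) = -3*x + 3*exp(x) - 3 is ≥ 0 throughout, so the area is a single integral of |-3*x + 3*exp(x) - 3|.
∫[-2,1] (-3*x + 3*exp(x) - 3) dx = -9/2 - 3*exp(-2) + 3*exp(1).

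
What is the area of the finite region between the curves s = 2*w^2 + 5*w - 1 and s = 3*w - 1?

1/3

Both boundary curves give s as a function of w, so integrate with respect to w. Setting them equal: 2*w^2 + 2*w = 0, i.e. 2*w*(w + 1) = 0, so they meet at w = -1, 0.
For w in [-1, 0], s = 2*w^2 + 5*w - 1 is on the left; area = ∫[-1,0] (-(2*w^2 + 2*w)) dw = 1/3.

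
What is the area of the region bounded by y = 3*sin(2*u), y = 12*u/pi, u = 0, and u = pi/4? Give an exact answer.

3/2 - 3*pi/8

On [0, pi/4], (3*sin(2*u)) - (12*u/pi) = -12*u/pi + 3*sin(2*u) is ≥ 0 throughout, so the area is a single integral of |-12*u/pi + 3*sin(2*u)|.
∫[0,pi/4] (-12*u/pi + 3*sin(2*u)) du = 3/2 - 3*pi/8.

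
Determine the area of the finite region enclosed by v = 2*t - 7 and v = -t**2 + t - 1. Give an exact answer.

Set the curves equal: 2*t - 7 = -t**2 + t - 1, so t**2 + t - 6 = 0, which factors as (t - 2)*(t + 3) = 0. The curves meet at t = -3, 2.
On [-3, 2], v = -t**2 + t - 1 is on top; that piece has area ∫[-3,2] (-(t**2 + t - 6)) dt = 125/6.

125/6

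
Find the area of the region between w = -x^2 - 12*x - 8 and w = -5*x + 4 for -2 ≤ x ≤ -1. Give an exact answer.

23/6

On [-2, -1], (-x^2 - 12*x - 8) - (-5*x + 4) = -x^2 - 7*x - 12 is ≤ 0 throughout, so the area is a single integral of |-x^2 - 7*x - 12|.
∫[-2,-1] (-x^2 - 7*x - 12) dx = -23/6; the area of that piece is 23/6.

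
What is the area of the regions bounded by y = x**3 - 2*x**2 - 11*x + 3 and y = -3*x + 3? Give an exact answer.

148/3

Set the curves equal: x**3 - 2*x**2 - 11*x + 3 = -3*x + 3, so x**3 - 2*x**2 - 8*x = 0, which factors as x*(x - 4)*(x + 2) = 0. The curves meet at x = -2, 0, 4.
On [-2, 0], y = x**3 - 2*x**2 - 11*x + 3 is on top; that piece has area ∫[-2,0] (x**3 - 2*x**2 - 8*x) dx = 20/3.
On [0, 4], y = -3*x + 3 is on top; that piece has area ∫[0,4] (-(x**3 - 2*x**2 - 8*x)) dx = 128/3.
Total enclosed area = 20/3 + 128/3 = 148/3.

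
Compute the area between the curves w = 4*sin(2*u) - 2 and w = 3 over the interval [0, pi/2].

-4 + 5*pi/2

On [0, pi/2], (4*sin(2*u) - 2) - (3) = 4*sin(2*u) - 5 is ≤ 0 throughout, so the area is a single integral of |4*sin(2*u) - 5|.
∫[0,pi/2] (4*sin(2*u) - 5) du = 4 - 5*pi/2; the area of that piece is -4 + 5*pi/2.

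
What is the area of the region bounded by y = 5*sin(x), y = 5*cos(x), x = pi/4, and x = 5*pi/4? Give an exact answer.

10*sqrt(2)

On [pi/4, 5*pi/4], (5*sin(x)) - (5*cos(x)) = 5*sin(x) - 5*cos(x) is ≥ 0 throughout, so the area is a single integral of |5*sin(x) - 5*cos(x)|.
∫[pi/4,5*pi/4] (5*sin(x) - 5*cos(x)) dx = 10*sqrt(2).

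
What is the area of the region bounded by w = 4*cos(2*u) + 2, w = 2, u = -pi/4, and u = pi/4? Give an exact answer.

4

On [-pi/4, pi/4], (4*cos(2*u) + 2) - (2) = 4*cos(2*u) is ≥ 0 throughout, so the area is a single integral of |4*cos(2*u)|.
∫[-pi/4,pi/4] (4*cos(2*u)) du = 4.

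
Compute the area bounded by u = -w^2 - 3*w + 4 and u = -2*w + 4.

Both boundary curves give u as a function of w, so integrate with respect to w. Setting them equal: -w^2 - w = 0, i.e. -w*(w + 1) = 0, so they meet at w = -1, 0.
For w in [-1, 0], u = -w^2 - 3*w + 4 is on the right; area = ∫[-1,0] (-w^2 - w) dw = 1/6.

1/6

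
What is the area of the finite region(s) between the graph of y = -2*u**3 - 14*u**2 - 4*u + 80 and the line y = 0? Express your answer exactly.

The curve meets the u-axis where -2*u**3 - 14*u**2 - 4*u + 80 = 0, i.e. -2*(u - 2)*(u + 4)*(u + 5) = 0, at u = -5, -4, 2.
On [-5, -4] the curve lies below the axis; ∫[-5,-4] (-2*u**3 - 14*u**2 - 4*u + 80) du = -13/6, giving area 13/6.
On [-4, 2] the curve lies above the axis; ∫[-4,2] (-2*u**3 - 14*u**2 - 4*u + 80) du = 288, giving area 288.
Total area = 13/6 + 288 = 1741/6.

1741/6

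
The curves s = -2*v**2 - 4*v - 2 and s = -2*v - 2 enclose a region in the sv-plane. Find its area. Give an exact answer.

Both boundary curves give s as a function of v, so integrate with respect to v. Setting them equal: -2*v**2 - 2*v = 0, i.e. -2*v*(v + 1) = 0, so they meet at v = -1, 0.
For v in [-1, 0], s = -2*v**2 - 4*v - 2 is on the right; area = ∫[-1,0] (-2*v**2 - 2*v) dv = 1/3.

1/3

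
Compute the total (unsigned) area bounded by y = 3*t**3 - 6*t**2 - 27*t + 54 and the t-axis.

The curve meets the t-axis where 3*t**3 - 6*t**2 - 27*t + 54 = 0, i.e. 3*(t - 3)*(t - 2)*(t + 3) = 0, at t = -3, 2, 3.
On [-3, 2] the curve lies above the axis; ∫[-3,2] (3*t**3 - 6*t**2 - 27*t + 54) dt = 875/4, giving area 875/4.
On [2, 3] the curve lies below the axis; ∫[2,3] (3*t**3 - 6*t**2 - 27*t + 54) dt = -11/4, giving area 11/4.
Total area = 875/4 + 11/4 = 443/2.

443/2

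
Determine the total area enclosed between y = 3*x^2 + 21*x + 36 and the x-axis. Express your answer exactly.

1/2

The curve meets the x-axis where 3*x^2 + 21*x + 36 = 0, i.e. 3*(x + 3)*(x + 4) = 0, at x = -4, -3.
On [-4, -3] the curve lies below the axis; ∫[-4,-3] (3*x^2 + 21*x + 36) dx = -1/2, giving area 1/2.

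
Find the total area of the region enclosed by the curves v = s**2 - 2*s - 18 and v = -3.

256/3

Set the curves equal: s**2 - 2*s - 18 = -3, so s**2 - 2*s - 15 = 0, which factors as (s - 5)*(s + 3) = 0. The curves meet at s = -3, 5.
On [-3, 5], v = -3 is on top; that piece has area ∫[-3,5] (-(s**2 - 2*s - 15)) ds = 256/3.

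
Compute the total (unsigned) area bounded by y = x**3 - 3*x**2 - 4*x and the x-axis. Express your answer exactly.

The curve meets the x-axis where x**3 - 3*x**2 - 4*x = 0, i.e. x*(x - 4)*(x + 1) = 0, at x = -1, 0, 4.
On [-1, 0] the curve lies above the axis; ∫[-1,0] (x**3 - 3*x**2 - 4*x) dx = 3/4, giving area 3/4.
On [0, 4] the curve lies below the axis; ∫[0,4] (x**3 - 3*x**2 - 4*x) dx = -32, giving area 32.
Total area = 3/4 + 32 = 131/4.

131/4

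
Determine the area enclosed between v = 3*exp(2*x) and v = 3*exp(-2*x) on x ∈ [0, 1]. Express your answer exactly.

-3 + 3*exp(-2)/2 + 3*exp(2)/2

On [0, 1], (3*exp(2*x)) - (3*exp(-2*x)) = 3*exp(2*x) - 3*exp(-2*x) is ≥ 0 throughout, so the area is a single integral of |3*exp(2*x) - 3*exp(-2*x)|.
∫[0,1] (3*exp(2*x) - 3*exp(-2*x)) dx = -3 + 3*exp(-2)/2 + 3*exp(2)/2.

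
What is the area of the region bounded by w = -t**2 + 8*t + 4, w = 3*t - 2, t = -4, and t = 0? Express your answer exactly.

131/3

The difference (-t**2 + 8*t + 4) - (3*t - 2) = -t**2 + 5*t + 6 changes sign at t = -1 inside [-4, 0], so split the integral there.
∫[-4,-1] (-t**2 + 5*t + 6) dt = -81/2; the area of that piece is 81/2.
∫[-1,0] (-t**2 + 5*t + 6) dt = 19/6.
Total area = 81/2 + 19/6 = 131/3.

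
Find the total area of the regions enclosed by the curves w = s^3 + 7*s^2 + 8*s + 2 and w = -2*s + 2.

253/12

Set the curves equal: s^3 + 7*s^2 + 8*s + 2 = -2*s + 2, so s^3 + 7*s^2 + 10*s = 0, which factors as s*(s + 2)*(s + 5) = 0. The curves meet at s = -5, -2, 0.
On [-5, -2], w = s^3 + 7*s^2 + 8*s + 2 is on top; that piece has area ∫[-5,-2] (s^3 + 7*s^2 + 10*s) ds = 63/4.
On [-2, 0], w = -2*s + 2 is on top; that piece has area ∫[-2,0] (-(s^3 + 7*s^2 + 10*s)) ds = 16/3.
Total enclosed area = 63/4 + 16/3 = 253/12.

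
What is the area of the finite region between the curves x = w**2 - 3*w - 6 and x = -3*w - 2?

Both boundary curves give x as a function of w, so integrate with respect to w. Setting them equal: w**2 - 4 = 0, i.e. (w - 2)*(w + 2) = 0, so they meet at w = -2, 2.
For w in [-2, 2], x = w**2 - 3*w - 6 is on the left; area = ∫[-2,2] (-(w**2 - 4)) dw = 32/3.

32/3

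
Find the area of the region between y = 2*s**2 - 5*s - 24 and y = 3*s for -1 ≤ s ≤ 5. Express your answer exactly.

156

On [-1, 5], (2*s**2 - 5*s - 24) - (3*s) = 2*s**2 - 8*s - 24 is ≤ 0 throughout, so the area is a single integral of |2*s**2 - 8*s - 24|.
∫[-1,5] (2*s**2 - 8*s - 24) ds = -156; the area of that piece is 156.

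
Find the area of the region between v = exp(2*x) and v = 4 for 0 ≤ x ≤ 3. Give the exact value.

-31/2 + 8*log(2) + exp(6)/2

The difference (exp(2*x)) - (4) = exp(2*x) - 4 changes sign at x = log(2) inside [0, 3], so split the integral there.
∫[0,log(2)] (exp(2*x) - 4) dx = 3/2 - log(16); the area of that piece is -3/2 + log(16).
∫[log(2),3] (exp(2*x) - 4) dx = -14 + 4*log(2) + exp(6)/2.
Total area = (-3/2 + log(16)) + (-14 + 4*log(2) + exp(6)/2) = -31/2 + 8*log(2) + exp(6)/2.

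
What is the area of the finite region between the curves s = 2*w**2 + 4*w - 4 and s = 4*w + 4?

Both boundary curves give s as a function of w, so integrate with respect to w. Setting them equal: 2*w**2 - 8 = 0, i.e. 2*(w - 2)*(w + 2) = 0, so they meet at w = -2, 2.
For w in [-2, 2], s = 2*w**2 + 4*w - 4 is on the left; area = ∫[-2,2] (-(2*w**2 - 8)) dw = 64/3.

64/3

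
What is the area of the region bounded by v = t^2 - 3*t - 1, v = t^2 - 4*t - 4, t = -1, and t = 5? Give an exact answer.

On [-1, 5], (t^2 - 3*t - 1) - (t^2 - 4*t - 4) = t + 3 is ≥ 0 throughout, so the area is a single integral of |t + 3|.
∫[-1,5] (t + 3) dt = 30.

30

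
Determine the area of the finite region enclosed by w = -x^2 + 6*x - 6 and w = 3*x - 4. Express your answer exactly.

Set the curves equal: -x^2 + 6*x - 6 = 3*x - 4, so -x^2 + 3*x - 2 = 0, which factors as -(x - 2)*(x - 1) = 0. The curves meet at x = 1, 2.
On [1, 2], w = -x^2 + 6*x - 6 is on top; that piece has area ∫[1,2] (-x^2 + 3*x - 2) dx = 1/6.

1/6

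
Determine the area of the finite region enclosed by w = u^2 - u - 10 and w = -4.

125/6

Set the curves equal: u^2 - u - 10 = -4, so u^2 - u - 6 = 0, which factors as (u - 3)*(u + 2) = 0. The curves meet at u = -2, 3.
On [-2, 3], w = -4 is on top; that piece has area ∫[-2,3] (-(u^2 - u - 6)) du = 125/6.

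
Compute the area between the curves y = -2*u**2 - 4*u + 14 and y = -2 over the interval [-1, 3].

The difference (-2*u**2 - 4*u + 14) - (-2) = -2*u**2 - 4*u + 16 changes sign at u = 2 inside [-1, 3], so split the integral there.
∫[-1,2] (-2*u**2 - 4*u + 16) du = 36.
∫[2,3] (-2*u**2 - 4*u + 16) du = -20/3; the area of that piece is 20/3.
Total area = 36 + 20/3 = 128/3.

128/3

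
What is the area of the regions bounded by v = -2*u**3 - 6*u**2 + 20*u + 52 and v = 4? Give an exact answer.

407/2

Set the curves equal: -2*u**3 - 6*u**2 + 20*u + 52 = 4, so -2*u**3 - 6*u**2 + 20*u + 48 = 0, which factors as -2*(u - 3)*(u + 2)*(u + 4) = 0. The curves meet at u = -4, -2, 3.
On [-4, -2], v = 4 is on top; that piece has area ∫[-4,-2] (-(-2*u**3 - 6*u**2 + 20*u + 48)) du = 16.
On [-2, 3], v = -2*u**3 - 6*u**2 + 20*u + 52 is on top; that piece has area ∫[-2,3] (-2*u**3 - 6*u**2 + 20*u + 48) du = 375/2.
Total enclosed area = 16 + 375/2 = 407/2.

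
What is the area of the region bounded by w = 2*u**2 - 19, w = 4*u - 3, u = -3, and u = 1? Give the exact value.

The difference (2*u**2 - 19) - (4*u - 3) = 2*u**2 - 4*u - 16 changes sign at u = -2 inside [-3, 1], so split the integral there.
∫[-3,-2] (2*u**2 - 4*u - 16) du = 20/3.
∫[-2,1] (2*u**2 - 4*u - 16) du = -36; the area of that piece is 36.
Total area = 20/3 + 36 = 128/3.

128/3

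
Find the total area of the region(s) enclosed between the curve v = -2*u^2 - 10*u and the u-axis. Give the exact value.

The curve meets the u-axis where -2*u^2 - 10*u = 0, i.e. -2*u*(u + 5) = 0, at u = -5, 0.
On [-5, 0] the curve lies above the axis; ∫[-5,0] (-2*u^2 - 10*u) du = 125/3, giving area 125/3.

125/3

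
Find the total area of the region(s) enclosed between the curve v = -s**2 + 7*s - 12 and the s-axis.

The curve meets the s-axis where -s**2 + 7*s - 12 = 0, i.e. -(s - 4)*(s - 3) = 0, at s = 3, 4.
On [3, 4] the curve lies above the axis; ∫[3,4] (-s**2 + 7*s - 12) ds = 1/6, giving area 1/6.

1/6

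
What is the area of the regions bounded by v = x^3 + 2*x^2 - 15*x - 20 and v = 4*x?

Set the curves equal: x^3 + 2*x^2 - 15*x - 20 = 4*x, so x^3 + 2*x^2 - 19*x - 20 = 0, which factors as (x - 4)*(x + 1)*(x + 5) = 0. The curves meet at x = -5, -1, 4.
On [-5, -1], v = x^3 + 2*x^2 - 15*x - 20 is on top; that piece has area ∫[-5,-1] (x^3 + 2*x^2 - 19*x - 20) dx = 224/3.
On [-1, 4], v = 4*x is on top; that piece has area ∫[-1,4] (-(x^3 + 2*x^2 - 19*x - 20)) dx = 1625/12.
Total enclosed area = 224/3 + 1625/12 = 2521/12.

2521/12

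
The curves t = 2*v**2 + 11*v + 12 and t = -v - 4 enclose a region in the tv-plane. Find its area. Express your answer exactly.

8/3

Both boundary curves give t as a function of v, so integrate with respect to v. Setting them equal: 2*v**2 + 12*v + 16 = 0, i.e. 2*(v + 2)*(v + 4) = 0, so they meet at v = -4, -2.
For v in [-4, -2], t = 2*v**2 + 11*v + 12 is on the left; area = ∫[-4,-2] (-(2*v**2 + 12*v + 16)) dv = 8/3.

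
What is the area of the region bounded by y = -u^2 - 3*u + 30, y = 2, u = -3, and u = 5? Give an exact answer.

The difference (-u^2 - 3*u + 30) - (2) = -u^2 - 3*u + 28 changes sign at u = 4 inside [-3, 5], so split the integral there.
∫[-3,4] (-u^2 - 3*u + 28) du = 931/6.
∫[4,5] (-u^2 - 3*u + 28) du = -35/6; the area of that piece is 35/6.
Total area = 931/6 + 35/6 = 161.

161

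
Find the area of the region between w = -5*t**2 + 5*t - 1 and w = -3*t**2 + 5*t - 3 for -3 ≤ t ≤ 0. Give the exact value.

The difference (-5*t**2 + 5*t - 1) - (-3*t**2 + 5*t - 3) = -2*t**2 + 2 changes sign at t = -1 inside [-3, 0], so split the integral there.
∫[-3,-1] (-2*t**2 + 2) dt = -40/3; the area of that piece is 40/3.
∫[-1,0] (-2*t**2 + 2) dt = 4/3.
Total area = 40/3 + 4/3 = 44/3.

44/3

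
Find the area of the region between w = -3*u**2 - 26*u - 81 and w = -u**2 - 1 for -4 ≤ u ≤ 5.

963

On [-4, 5], (-3*u**2 - 26*u - 81) - (-u**2 - 1) = -2*u**2 - 26*u - 80 is ≤ 0 throughout, so the area is a single integral of |-2*u**2 - 26*u - 80|.
∫[-4,5] (-2*u**2 - 26*u - 80) du = -963; the area of that piece is 963.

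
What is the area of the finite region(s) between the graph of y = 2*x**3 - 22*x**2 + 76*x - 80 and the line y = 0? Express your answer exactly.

The curve meets the x-axis where 2*x**3 - 22*x**2 + 76*x - 80 = 0, i.e. 2*(x - 5)*(x - 4)*(x - 2) = 0, at x = 2, 4, 5.
On [2, 4] the curve lies above the axis; ∫[2,4] (2*x**3 - 22*x**2 + 76*x - 80) dx = 16/3, giving area 16/3.
On [4, 5] the curve lies below the axis; ∫[4,5] (2*x**3 - 22*x**2 + 76*x - 80) dx = -5/6, giving area 5/6.
Total area = 16/3 + 5/6 = 37/6.

37/6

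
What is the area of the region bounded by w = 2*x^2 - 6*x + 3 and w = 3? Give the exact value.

Set the curves equal: 2*x^2 - 6*x + 3 = 3, so 2*x^2 - 6*x = 0, which factors as 2*x*(x - 3) = 0. The curves meet at x = 0, 3.
On [0, 3], w = 3 is on top; that piece has area ∫[0,3] (-(2*x^2 - 6*x)) dx = 9.

9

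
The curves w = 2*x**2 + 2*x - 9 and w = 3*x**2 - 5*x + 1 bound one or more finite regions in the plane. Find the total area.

Set the curves equal: 2*x**2 + 2*x - 9 = 3*x**2 - 5*x + 1, so -x**2 + 7*x - 10 = 0, which factors as -(x - 5)*(x - 2) = 0. The curves meet at x = 2, 5.
On [2, 5], w = 2*x**2 + 2*x - 9 is on top; that piece has area ∫[2,5] (-x**2 + 7*x - 10) dx = 9/2.

9/2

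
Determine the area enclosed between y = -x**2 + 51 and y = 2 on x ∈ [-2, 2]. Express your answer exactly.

572/3

On [-2, 2], (-x**2 + 51) - (2) = -x**2 + 49 is ≥ 0 throughout, so the area is a single integral of |-x**2 + 49|.
∫[-2,2] (-x**2 + 49) dx = 572/3.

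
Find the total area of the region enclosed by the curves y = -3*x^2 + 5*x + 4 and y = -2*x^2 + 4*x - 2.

Set the curves equal: -3*x^2 + 5*x + 4 = -2*x^2 + 4*x - 2, so -x^2 + x + 6 = 0, which factors as -(x - 3)*(x + 2) = 0. The curves meet at x = -2, 3.
On [-2, 3], y = -3*x^2 + 5*x + 4 is on top; that piece has area ∫[-2,3] (-x^2 + x + 6) dx = 125/6.

125/6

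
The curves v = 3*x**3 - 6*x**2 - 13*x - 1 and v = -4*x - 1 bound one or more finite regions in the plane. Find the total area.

Set the curves equal: 3*x**3 - 6*x**2 - 13*x - 1 = -4*x - 1, so 3*x**3 - 6*x**2 - 9*x = 0, which factors as 3*x*(x - 3)*(x + 1) = 0. The curves meet at x = -1, 0, 3.
On [-1, 0], v = 3*x**3 - 6*x**2 - 13*x - 1 is on top; that piece has area ∫[-1,0] (3*x**3 - 6*x**2 - 9*x) dx = 7/4.
On [0, 3], v = -4*x - 1 is on top; that piece has area ∫[0,3] (-(3*x**3 - 6*x**2 - 9*x)) dx = 135/4.
Total enclosed area = 7/4 + 135/4 = 71/2.

71/2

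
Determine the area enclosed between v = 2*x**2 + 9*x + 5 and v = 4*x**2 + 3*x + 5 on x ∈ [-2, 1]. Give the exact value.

59/3

The difference (2*x**2 + 9*x + 5) - (4*x**2 + 3*x + 5) = -2*x**2 + 6*x changes sign at x = 0 inside [-2, 1], so split the integral there.
∫[-2,0] (-2*x**2 + 6*x) dx = -52/3; the area of that piece is 52/3.
∫[0,1] (-2*x**2 + 6*x) dx = 7/3.
Total area = 52/3 + 7/3 = 59/3.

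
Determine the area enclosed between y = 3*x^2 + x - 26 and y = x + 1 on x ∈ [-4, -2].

18

The difference (3*x^2 + x - 26) - (x + 1) = 3*x^2 - 27 changes sign at x = -3 inside [-4, -2], so split the integral there.
∫[-4,-3] (3*x^2 - 27) dx = 10.
∫[-3,-2] (3*x^2 - 27) dx = -8; the area of that piece is 8.
Total area = 10 + 8 = 18.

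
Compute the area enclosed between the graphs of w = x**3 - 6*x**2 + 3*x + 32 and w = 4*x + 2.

407/4

Set the curves equal: x**3 - 6*x**2 + 3*x + 32 = 4*x + 2, so x**3 - 6*x**2 - x + 30 = 0, which factors as (x - 5)*(x - 3)*(x + 2) = 0. The curves meet at x = -2, 3, 5.
On [-2, 3], w = x**3 - 6*x**2 + 3*x + 32 is on top; that piece has area ∫[-2,3] (x**3 - 6*x**2 - x + 30) dx = 375/4.
On [3, 5], w = 4*x + 2 is on top; that piece has area ∫[3,5] (-(x**3 - 6*x**2 - x + 30)) dx = 8.
Total enclosed area = 375/4 + 8 = 407/4.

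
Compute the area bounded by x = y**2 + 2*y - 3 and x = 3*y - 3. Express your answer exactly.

1/6

Both boundary curves give x as a function of y, so integrate with respect to y. Setting them equal: y**2 - y = 0, i.e. y*(y - 1) = 0, so they meet at y = 0, 1.
For y in [0, 1], x = y**2 + 2*y - 3 is on the left; area = ∫[0,1] (-(y**2 - y)) dy = 1/6.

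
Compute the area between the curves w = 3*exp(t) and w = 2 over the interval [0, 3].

-9 + 3*exp(3)

On [0, 3], (3*exp(t)) - (2) = 3*exp(t) - 2 is ≥ 0 throughout, so the area is a single integral of |3*exp(t) - 2|.
∫[0,3] (3*exp(t) - 2) dt = -9 + 3*exp(3).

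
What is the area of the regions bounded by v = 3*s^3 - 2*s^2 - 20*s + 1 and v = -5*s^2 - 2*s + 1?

253/4

Set the curves equal: 3*s^3 - 2*s^2 - 20*s + 1 = -5*s^2 - 2*s + 1, so 3*s^3 + 3*s^2 - 18*s = 0, which factors as 3*s*(s - 2)*(s + 3) = 0. The curves meet at s = -3, 0, 2.
On [-3, 0], v = 3*s^3 - 2*s^2 - 20*s + 1 is on top; that piece has area ∫[-3,0] (3*s^3 + 3*s^2 - 18*s) ds = 189/4.
On [0, 2], v = -5*s^2 - 2*s + 1 is on top; that piece has area ∫[0,2] (-(3*s^3 + 3*s^2 - 18*s)) ds = 16.
Total enclosed area = 189/4 + 16 = 253/4.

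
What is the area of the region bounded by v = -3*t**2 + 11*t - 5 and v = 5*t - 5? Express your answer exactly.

Set the curves equal: -3*t**2 + 11*t - 5 = 5*t - 5, so -3*t**2 + 6*t = 0, which factors as -3*t*(t - 2) = 0. The curves meet at t = 0, 2.
On [0, 2], v = -3*t**2 + 11*t - 5 is on top; that piece has area ∫[0,2] (-3*t**2 + 6*t) dt = 4.

4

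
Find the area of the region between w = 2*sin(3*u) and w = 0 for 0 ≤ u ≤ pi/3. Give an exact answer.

On [0, pi/3], (2*sin(3*u)) - (0) = 2*sin(3*u) is ≥ 0 throughout, so the area is a single integral of |2*sin(3*u)|.
∫[0,pi/3] (2*sin(3*u)) du = 4/3.

4/3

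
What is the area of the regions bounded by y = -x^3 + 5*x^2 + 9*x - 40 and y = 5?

Set the curves equal: -x^3 + 5*x^2 + 9*x - 40 = 5, so -x^3 + 5*x^2 + 9*x - 45 = 0, which factors as -(x - 5)*(x - 3)*(x + 3) = 0. The curves meet at x = -3, 3, 5.
On [-3, 3], y = 5 is on top; that piece has area ∫[-3,3] (-(-x^3 + 5*x^2 + 9*x - 45)) dx = 180.
On [3, 5], y = -x^3 + 5*x^2 + 9*x - 40 is on top; that piece has area ∫[3,5] (-x^3 + 5*x^2 + 9*x - 45) dx = 28/3.
Total enclosed area = 180 + 28/3 = 568/3.

568/3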